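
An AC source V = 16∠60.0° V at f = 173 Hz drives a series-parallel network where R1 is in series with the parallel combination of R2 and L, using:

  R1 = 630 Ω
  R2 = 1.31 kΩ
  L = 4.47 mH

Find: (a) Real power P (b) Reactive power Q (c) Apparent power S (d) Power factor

Step 1 — Angular frequency: ω = 2π·f = 2π·173 = 1087 rad/s.
Step 2 — Component impedances:
  R1: Z = R = 630 Ω
  R2: Z = R = 1310 Ω
  L: Z = jωL = j·1087·0.00447 = 0 + j4.859 Ω
Step 3 — Parallel branch: R2 || L = 1/(1/R2 + 1/L) = 0.01802 + j4.859 Ω.
Step 4 — Series with R1: Z_total = R1 + (R2 || L) = 630 + j4.859 Ω = 630∠0.4° Ω.
Step 5 — Source phasor: V = 16∠60.0° V = 8 + j13.86 V.
Step 6 — Current: I = V / Z = 0.01287 + j0.02189 A = 0.0254∠59.6° A.
Step 7 — Complex power: S = V·I* = 0.4063 + j0.003134 VA.
Step 8 — Real power: P = Re(S) = 0.4063 W.
Step 9 — Reactive power: Q = Im(S) = 0.003134 VAR.
Step 10 — Apparent power: |S| = 0.4063 VA.
Step 11 — Power factor: PF = P/|S| = 1 (lagging).

(a) P = 0.4063 W  (b) Q = 0.003134 VAR  (c) S = 0.4063 VA  (d) PF = 1 (lagging)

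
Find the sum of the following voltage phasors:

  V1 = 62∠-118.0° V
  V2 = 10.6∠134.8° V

Step 1 — Convert each phasor to rectangular form:
  V1 = 62·(cos(-118.0°) + j·sin(-118.0°)) = -29.11 - j54.74 V
  V2 = 10.6·(cos(134.8°) + j·sin(134.8°)) = -7.469 + j7.521 V
Step 2 — Sum components: V_total = -36.58 - j47.22 V.
Step 3 — Convert to polar: |V_total| = 59.73 V, ∠V_total = -127.8°.

V_total = 59.73∠-127.8° V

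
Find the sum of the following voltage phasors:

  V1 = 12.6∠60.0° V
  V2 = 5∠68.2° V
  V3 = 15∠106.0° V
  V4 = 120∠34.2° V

Step 1 — Convert each phasor to rectangular form:
  V1 = 12.6·(cos(60.0°) + j·sin(60.0°)) = 6.3 + j10.91 V
  V2 = 5·(cos(68.2°) + j·sin(68.2°)) = 1.857 + j4.642 V
  V3 = 15·(cos(106.0°) + j·sin(106.0°)) = -4.135 + j14.42 V
  V4 = 120·(cos(34.2°) + j·sin(34.2°)) = 99.25 + j67.45 V
Step 2 — Sum components: V_total = 103.3 + j97.42 V.
Step 3 — Convert to polar: |V_total| = 142 V, ∠V_total = 43.3°.

V_total = 142∠43.3° V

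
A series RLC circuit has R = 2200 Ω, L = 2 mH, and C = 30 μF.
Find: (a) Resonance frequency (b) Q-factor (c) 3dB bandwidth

Step 1 — Resonance: ω₀ = 1/√(LC) = 1/√(0.002·3e-05) = 4082 rad/s.
Step 2 — f₀ = ω₀/(2π) = 649.7 Hz.
Step 3 — Series Q: Q = ω₀L/R = 4082·0.002/2200 = 0.003711.
Step 4 — Bandwidth: Δω = ω₀/Q = 1.1e+06 rad/s; BW = Δω/(2π) = 1.751e+05 Hz.

(a) f₀ = 649.7 Hz  (b) Q = 0.003711  (c) BW = 1.751e+05 Hz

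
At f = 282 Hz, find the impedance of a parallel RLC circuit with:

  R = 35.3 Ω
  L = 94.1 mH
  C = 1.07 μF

Step 1 — Angular frequency: ω = 2π·f = 2π·282 = 1772 rad/s.
Step 2 — Component impedances:
  R: Z = R = 35.3 Ω
  L: Z = jωL = j·1772·0.0941 = 0 + j166.7 Ω
  C: Z = 1/(jωC) = -j/(ω·C) = 0 - j527.5 Ω
Step 3 — Parallel combination: 1/Z_total = 1/R + 1/L + 1/C; Z_total = 34.58 + j5.006 Ω = 34.94∠8.2° Ω.

Z = 34.58 + j5.006 Ω = 34.94∠8.2° Ω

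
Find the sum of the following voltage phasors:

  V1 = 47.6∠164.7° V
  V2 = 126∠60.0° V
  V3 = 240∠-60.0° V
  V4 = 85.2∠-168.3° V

Step 1 — Convert each phasor to rectangular form:
  V1 = 47.6·(cos(164.7°) + j·sin(164.7°)) = -45.91 + j12.56 V
  V2 = 126·(cos(60.0°) + j·sin(60.0°)) = 63 + j109.1 V
  V3 = 240·(cos(-60.0°) + j·sin(-60.0°)) = 120 - j207.8 V
  V4 = 85.2·(cos(-168.3°) + j·sin(-168.3°)) = -83.43 - j17.28 V
Step 2 — Sum components: V_total = 53.66 - j103.4 V.
Step 3 — Convert to polar: |V_total| = 116.5 V, ∠V_total = -62.6°.

V_total = 116.5∠-62.6° V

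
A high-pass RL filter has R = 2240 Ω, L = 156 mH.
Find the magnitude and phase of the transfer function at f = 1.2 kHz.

Step 1 — Angular frequency: ω = 2π·1200 = 7540 rad/s.
Step 2 — Transfer function: H(jω) = jωL/(R + jωL).
Step 3 — Numerator jωL = j·1176; denominator R + jωL = 2240 + j1176.
Step 4 — H = 0.2161 + j0.4116.
Step 5 — Magnitude: |H| = 0.4649 (-6.7 dB); phase: φ = 62.3°.

|H| = 0.4649 (-6.7 dB), φ = 62.3°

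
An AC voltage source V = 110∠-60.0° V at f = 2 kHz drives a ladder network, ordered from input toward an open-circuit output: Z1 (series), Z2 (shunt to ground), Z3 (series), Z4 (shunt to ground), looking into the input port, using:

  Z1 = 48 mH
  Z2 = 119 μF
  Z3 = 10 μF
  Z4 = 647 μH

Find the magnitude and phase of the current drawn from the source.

Step 1 — Angular frequency: ω = 2π·f = 2π·2000 = 1.257e+04 rad/s.
Step 2 — Component impedances:
  Z1: Z = jωL = j·1.257e+04·0.048 = 0 + j603.2 Ω
  Z2: Z = 1/(jωC) = -j/(ω·C) = 0 - j0.6687 Ω
  Z3: Z = 1/(jωC) = -j/(ω·C) = 0 - j7.958 Ω
  Z4: Z = jωL = j·1.257e+04·0.000647 = 0 + j8.13 Ω
Step 3 — Ladder network (open output): work backward from the far end, alternating series and parallel combinations. Z_in = 0 + j603.4 Ω = 603.4∠90.0° Ω.
Step 4 — Source phasor: V = 110∠-60.0° V = 55 - j95.26 V.
Step 5 — Ohm's law: I = V / Z_total = (55 - j95.26) / (0 + j603.4) = -0.1579 - j0.09115 A.
Step 6 — Convert to polar: |I| = 0.1823 A, ∠I = -150.0°.

I = 0.1823∠-150.0° A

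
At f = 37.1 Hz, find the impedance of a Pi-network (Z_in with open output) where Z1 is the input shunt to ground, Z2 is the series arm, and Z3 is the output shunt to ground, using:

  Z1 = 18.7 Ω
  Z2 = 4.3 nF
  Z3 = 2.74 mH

Step 1 — Angular frequency: ω = 2π·f = 2π·37.1 = 233.1 rad/s.
Step 2 — Component impedances:
  Z1: Z = R = 18.7 Ω
  Z2: Z = 1/(jωC) = -j/(ω·C) = 0 - j9.976e+05 Ω
  Z3: Z = jωL = j·233.1·0.00274 = 0 + j0.6387 Ω
Step 3 — With open output, the series arm Z2 and the output shunt Z3 appear in series to ground: Z2 + Z3 = 0 - j9.976e+05 Ω.
Step 4 — Parallel with input shunt Z1: Z_in = Z1 || (Z2 + Z3) = 18.7 - j0.0003505 Ω = 18.7∠-0.0° Ω.

Z = 18.7 - j0.0003505 Ω = 18.7∠-0.0° Ω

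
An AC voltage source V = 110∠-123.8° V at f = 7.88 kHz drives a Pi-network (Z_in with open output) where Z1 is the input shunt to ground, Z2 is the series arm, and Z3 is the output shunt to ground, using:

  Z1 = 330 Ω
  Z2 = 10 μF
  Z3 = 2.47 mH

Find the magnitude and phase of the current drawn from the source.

Step 1 — Angular frequency: ω = 2π·f = 2π·7880 = 4.951e+04 rad/s.
Step 2 — Component impedances:
  Z1: Z = R = 330 Ω
  Z2: Z = 1/(jωC) = -j/(ω·C) = 0 - j2.02 Ω
  Z3: Z = jωL = j·4.951e+04·0.00247 = 0 + j122.3 Ω
Step 3 — With open output, the series arm Z2 and the output shunt Z3 appear in series to ground: Z2 + Z3 = 0 + j120.3 Ω.
Step 4 — Parallel with input shunt Z1: Z_in = Z1 || (Z2 + Z3) = 38.7 + j106.2 Ω = 113∠70.0° Ω.
Step 5 — Source phasor: V = 110∠-123.8° V = -61.19 - j91.41 V.
Step 6 — Ohm's law: I = V / Z_total = (-61.19 - j91.41) / (38.7 + j106.2) = -0.9454 + j0.2318 A.
Step 7 — Convert to polar: |I| = 0.9734 A, ∠I = 166.2°.

I = 0.9734∠166.2° A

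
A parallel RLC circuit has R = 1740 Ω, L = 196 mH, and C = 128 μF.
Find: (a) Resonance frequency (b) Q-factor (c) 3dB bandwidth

Step 1 — Resonance: ω₀ = 1/√(LC) = 1/√(0.196·0.000128) = 199.6 rad/s.
Step 2 — f₀ = ω₀/(2π) = 31.78 Hz.
Step 3 — Parallel Q: Q = R/(ω₀L) = 1740/(199.6·0.196) = 44.47.
Step 4 — Bandwidth: Δω = ω₀/Q = 4.49 rad/s; BW = Δω/(2π) = 0.7146 Hz.

(a) f₀ = 31.78 Hz  (b) Q = 44.47  (c) BW = 0.7146 Hz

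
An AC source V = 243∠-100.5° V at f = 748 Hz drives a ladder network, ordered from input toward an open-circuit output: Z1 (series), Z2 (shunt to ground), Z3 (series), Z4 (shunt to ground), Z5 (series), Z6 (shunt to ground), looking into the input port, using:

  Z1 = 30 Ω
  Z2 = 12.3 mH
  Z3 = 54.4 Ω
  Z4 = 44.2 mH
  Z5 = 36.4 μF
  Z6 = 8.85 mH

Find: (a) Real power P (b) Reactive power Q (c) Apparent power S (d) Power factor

Step 1 — Angular frequency: ω = 2π·f = 2π·748 = 4700 rad/s.
Step 2 — Component impedances:
  Z1: Z = R = 30 Ω
  Z2: Z = jωL = j·4700·0.0123 = 0 + j57.81 Ω
  Z3: Z = R = 54.4 Ω
  Z4: Z = jωL = j·4700·0.0442 = 0 + j207.7 Ω
  Z5: Z = 1/(jωC) = -j/(ω·C) = 0 - j5.845 Ω
  Z6: Z = jωL = j·4700·0.00885 = 0 + j41.59 Ω
Step 3 — Ladder network (open output): work backward from the far end, alternating series and parallel combinations. Z_in = 46.9 + j30.38 Ω = 55.88∠32.9° Ω.
Step 4 — Source phasor: V = 243∠-100.5° V = -44.28 - j238.9 V.
Step 5 — Current: I = V / Z = -2.99 - j3.158 A = 4.349∠-133.4° A.
Step 6 — Complex power: S = V·I* = 887 + j574.5 VA.
Step 7 — Real power: P = Re(S) = 887 W.
Step 8 — Reactive power: Q = Im(S) = 574.5 VAR.
Step 9 — Apparent power: |S| = 1057 VA.
Step 10 — Power factor: PF = P/|S| = 0.8393 (lagging).

(a) P = 887 W  (b) Q = 574.5 VAR  (c) S = 1057 VA  (d) PF = 0.8393 (lagging)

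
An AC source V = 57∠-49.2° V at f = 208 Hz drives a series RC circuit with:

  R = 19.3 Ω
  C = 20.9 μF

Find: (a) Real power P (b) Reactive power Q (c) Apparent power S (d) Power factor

Step 1 — Angular frequency: ω = 2π·f = 2π·208 = 1307 rad/s.
Step 2 — Component impedances:
  R: Z = R = 19.3 Ω
  C: Z = 1/(jωC) = -j/(ω·C) = 0 - j36.61 Ω
Step 3 — Series combination: Z_total = R + C = 19.3 - j36.61 Ω = 41.39∠-62.2° Ω.
Step 4 — Source phasor: V = 57∠-49.2° V = 37.24 - j43.15 V.
Step 5 — Current: I = V / Z = 1.342 + j0.3099 A = 1.377∠13.0° A.
Step 6 — Complex power: S = V·I* = 36.61 - j69.45 VA.
Step 7 — Real power: P = Re(S) = 36.61 W.
Step 8 — Reactive power: Q = Im(S) = -69.45 VAR.
Step 9 — Apparent power: |S| = 78.5 VA.
Step 10 — Power factor: PF = P/|S| = 0.4663 (leading).

(a) P = 36.61 W  (b) Q = -69.45 VAR  (c) S = 78.5 VA  (d) PF = 0.4663 (leading)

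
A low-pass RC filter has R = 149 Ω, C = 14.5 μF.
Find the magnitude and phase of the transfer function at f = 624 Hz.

Step 1 — Angular frequency: ω = 2π·624 = 3921 rad/s.
Step 2 — Transfer function: H(jω) = 1/(1 + jωRC).
Step 3 — Denominator: 1 + jωRC = 1 + j·3921·149·1.45e-05 = 1 + j8.471.
Step 4 — H = 0.01375 - j0.1164.
Step 5 — Magnitude: |H| = 0.1172 (-18.6 dB); phase: φ = -83.3°.

|H| = 0.1172 (-18.6 dB), φ = -83.3°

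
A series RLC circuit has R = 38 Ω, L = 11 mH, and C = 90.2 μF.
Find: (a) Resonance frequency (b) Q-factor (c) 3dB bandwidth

Step 1 — Resonance condition Im(Z)=0 gives ω₀ = 1/√(LC).
Step 2 — ω₀ = 1/√(0.011·9.02e-05) = 1004 rad/s.
Step 3 — f₀ = ω₀/(2π) = 159.8 Hz.
Step 4 — Series Q: Q = ω₀L/R = 1004·0.011/38 = 0.2906.
Step 5 — 3dB bandwidth: Δω = ω₀/Q = 3455 rad/s; BW = Δω/(2π) = 549.8 Hz.

(a) f₀ = 159.8 Hz  (b) Q = 0.2906  (c) BW = 549.8 Hz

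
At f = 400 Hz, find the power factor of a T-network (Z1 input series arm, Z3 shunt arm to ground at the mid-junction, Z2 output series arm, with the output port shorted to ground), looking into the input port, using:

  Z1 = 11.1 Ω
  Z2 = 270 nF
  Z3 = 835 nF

Step 1 — Angular frequency: ω = 2π·f = 2π·400 = 2513 rad/s.
Step 2 — Component impedances:
  Z1: Z = R = 11.1 Ω
  Z2: Z = 1/(jωC) = -j/(ω·C) = 0 - j1474 Ω
  Z3: Z = 1/(jωC) = -j/(ω·C) = 0 - j476.5 Ω
Step 3 — With the output port shorted to ground, the output series arm Z2 runs from the junction to ground; the shunt arm Z3 also runs from the junction to ground. They appear in parallel: Z3 || Z2 = 0 - j360.1 Ω.
Step 4 — Series with input arm Z1: Z_in = Z1 + (Z3 || Z2) = 11.1 - j360.1 Ω = 360.3∠-88.2° Ω.
Step 5 — Power factor: PF = cos(φ) = Re(Z)/|Z| = 11.1/360.3 = 0.03081.
Step 6 — Type: Im(Z) = -360.1 ⇒ leading (phase φ = -88.2°).

PF = 0.03081 (leading, φ = -88.2°)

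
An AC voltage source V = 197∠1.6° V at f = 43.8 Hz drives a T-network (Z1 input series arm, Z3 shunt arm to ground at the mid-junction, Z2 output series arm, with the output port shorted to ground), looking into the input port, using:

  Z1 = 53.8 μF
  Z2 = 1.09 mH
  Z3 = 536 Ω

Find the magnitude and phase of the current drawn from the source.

Step 1 — Angular frequency: ω = 2π·f = 2π·43.8 = 275.2 rad/s.
Step 2 — Component impedances:
  Z1: Z = 1/(jωC) = -j/(ω·C) = 0 - j67.54 Ω
  Z2: Z = jωL = j·275.2·0.00109 = 0 + j0.3 Ω
  Z3: Z = R = 536 Ω
Step 3 — With the output port shorted to ground, the output series arm Z2 runs from the junction to ground; the shunt arm Z3 also runs from the junction to ground. They appear in parallel: Z3 || Z2 = 0.0001679 + j0.3 Ω.
Step 4 — Series with input arm Z1: Z_in = Z1 + (Z3 || Z2) = 0.0001679 - j67.24 Ω = 67.24∠-90.0° Ω.
Step 5 — Source phasor: V = 197∠1.6° V = 196.9 + j5.501 V.
Step 6 — Ohm's law: I = V / Z_total = (196.9 + j5.501) / (0.0001679 - j67.24) = -0.0818 + j2.929 A.
Step 7 — Convert to polar: |I| = 2.93 A, ∠I = 91.6°.

I = 2.93∠91.6° A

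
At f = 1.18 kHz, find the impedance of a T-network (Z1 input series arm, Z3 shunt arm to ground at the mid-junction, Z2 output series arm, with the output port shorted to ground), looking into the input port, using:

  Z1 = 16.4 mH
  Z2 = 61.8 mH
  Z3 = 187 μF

Step 1 — Angular frequency: ω = 2π·f = 2π·1180 = 7414 rad/s.
Step 2 — Component impedances:
  Z1: Z = jωL = j·7414·0.0164 = 0 + j121.6 Ω
  Z2: Z = jωL = j·7414·0.0618 = 0 + j458.2 Ω
  Z3: Z = 1/(jωC) = -j/(ω·C) = 0 - j0.7213 Ω
Step 3 — With the output port shorted to ground, the output series arm Z2 runs from the junction to ground; the shunt arm Z3 also runs from the junction to ground. They appear in parallel: Z3 || Z2 = 0 - j0.7224 Ω.
Step 4 — Series with input arm Z1: Z_in = Z1 + (Z3 || Z2) = 0 + j120.9 Ω = 120.9∠90.0° Ω.

Z = 0 + j120.9 Ω = 120.9∠90.0° Ω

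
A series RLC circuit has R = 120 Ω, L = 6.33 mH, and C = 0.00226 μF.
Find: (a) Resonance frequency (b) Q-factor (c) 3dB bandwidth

Step 1 — Resonance: ω₀ = 1/√(LC) = 1/√(0.00633·2.26e-09) = 2.644e+05 rad/s.
Step 2 — f₀ = ω₀/(2π) = 4.208e+04 Hz.
Step 3 — Series Q: Q = ω₀L/R = 2.644e+05·0.00633/120 = 13.95.
Step 4 — Bandwidth: Δω = ω₀/Q = 1.896e+04 rad/s; BW = Δω/(2π) = 3017 Hz.

(a) f₀ = 4.208e+04 Hz  (b) Q = 13.95  (c) BW = 3017 Hz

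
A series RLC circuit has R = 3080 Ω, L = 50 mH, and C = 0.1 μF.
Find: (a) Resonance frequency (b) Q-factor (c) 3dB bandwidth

Step 1 — Resonance: ω₀ = 1/√(LC) = 1/√(0.05·1e-07) = 1.414e+04 rad/s.
Step 2 — f₀ = ω₀/(2π) = 2251 Hz.
Step 3 — Series Q: Q = ω₀L/R = 1.414e+04·0.05/3080 = 0.2296.
Step 4 — Bandwidth: Δω = ω₀/Q = 6.16e+04 rad/s; BW = Δω/(2π) = 9804 Hz.

(a) f₀ = 2251 Hz  (b) Q = 0.2296  (c) BW = 9804 Hz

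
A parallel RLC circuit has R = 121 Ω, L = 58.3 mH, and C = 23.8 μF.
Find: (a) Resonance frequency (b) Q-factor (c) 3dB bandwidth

Step 1 — Resonance: ω₀ = 1/√(LC) = 1/√(0.0583·2.38e-05) = 848.9 rad/s.
Step 2 — f₀ = ω₀/(2π) = 135.1 Hz.
Step 3 — Parallel Q: Q = R/(ω₀L) = 121/(848.9·0.0583) = 2.445.
Step 4 — Bandwidth: Δω = ω₀/Q = 347.2 rad/s; BW = Δω/(2π) = 55.27 Hz.

(a) f₀ = 135.1 Hz  (b) Q = 2.445  (c) BW = 55.27 Hz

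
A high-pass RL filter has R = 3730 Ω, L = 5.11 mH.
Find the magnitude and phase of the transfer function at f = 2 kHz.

Step 1 — Angular frequency: ω = 2π·2000 = 1.257e+04 rad/s.
Step 2 — Transfer function: H(jω) = jωL/(R + jωL).
Step 3 — Numerator jωL = j·64.21; denominator R + jωL = 3730 + j64.21.
Step 4 — H = 0.0002963 + j0.01721.
Step 5 — Magnitude: |H| = 0.01721 (-35.3 dB); phase: φ = 89.0°.

|H| = 0.01721 (-35.3 dB), φ = 89.0°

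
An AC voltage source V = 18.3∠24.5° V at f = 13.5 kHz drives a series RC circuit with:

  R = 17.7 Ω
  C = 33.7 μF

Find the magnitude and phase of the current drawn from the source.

Step 1 — Angular frequency: ω = 2π·f = 2π·1.35e+04 = 8.482e+04 rad/s.
Step 2 — Component impedances:
  R: Z = R = 17.7 Ω
  C: Z = 1/(jωC) = -j/(ω·C) = 0 - j0.3498 Ω
Step 3 — Series combination: Z_total = R + C = 17.7 - j0.3498 Ω = 17.7∠-1.1° Ω.
Step 4 — Source phasor: V = 18.3∠24.5° V = 16.65 + j7.589 V.
Step 5 — Ohm's law: I = V / Z_total = (16.65 + j7.589) / (17.7 - j0.3498) = 0.932 + j0.4472 A.
Step 6 — Convert to polar: |I| = 1.034 A, ∠I = 25.6°.

I = 1.034∠25.6° A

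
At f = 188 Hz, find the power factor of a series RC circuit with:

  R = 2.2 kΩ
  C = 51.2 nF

Step 1 — Angular frequency: ω = 2π·f = 2π·188 = 1181 rad/s.
Step 2 — Component impedances:
  R: Z = R = 2200 Ω
  C: Z = 1/(jωC) = -j/(ω·C) = 0 - j1.653e+04 Ω
Step 3 — Series combination: Z_total = R + C = 2200 - j1.653e+04 Ω = 1.668e+04∠-82.4° Ω.
Step 4 — Power factor: PF = cos(φ) = Re(Z)/|Z| = 2200/1.668e+04 = 0.1319.
Step 5 — Type: Im(Z) = -1.653e+04 ⇒ leading (phase φ = -82.4°).

PF = 0.1319 (leading, φ = -82.4°)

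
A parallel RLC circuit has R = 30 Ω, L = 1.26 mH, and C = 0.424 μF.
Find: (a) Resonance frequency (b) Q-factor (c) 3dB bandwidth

Step 1 — Resonance: ω₀ = 1/√(LC) = 1/√(0.00126·4.24e-07) = 4.326e+04 rad/s.
Step 2 — f₀ = ω₀/(2π) = 6886 Hz.
Step 3 — Parallel Q: Q = R/(ω₀L) = 30/(4.326e+04·0.00126) = 0.5503.
Step 4 — Bandwidth: Δω = ω₀/Q = 7.862e+04 rad/s; BW = Δω/(2π) = 1.251e+04 Hz.

(a) f₀ = 6886 Hz  (b) Q = 0.5503  (c) BW = 1.251e+04 Hz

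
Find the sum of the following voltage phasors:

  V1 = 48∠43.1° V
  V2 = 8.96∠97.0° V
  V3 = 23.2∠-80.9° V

Step 1 — Convert each phasor to rectangular form:
  V1 = 48·(cos(43.1°) + j·sin(43.1°)) = 35.05 + j32.8 V
  V2 = 8.96·(cos(97.0°) + j·sin(97.0°)) = -1.092 + j8.893 V
  V3 = 23.2·(cos(-80.9°) + j·sin(-80.9°)) = 3.669 - j22.91 V
Step 2 — Sum components: V_total = 37.63 + j18.78 V.
Step 3 — Convert to polar: |V_total| = 42.05 V, ∠V_total = 26.5°.

V_total = 42.05∠26.5° V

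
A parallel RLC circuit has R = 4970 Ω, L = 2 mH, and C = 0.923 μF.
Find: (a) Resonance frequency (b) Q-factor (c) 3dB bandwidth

Step 1 — Resonance: ω₀ = 1/√(LC) = 1/√(0.002·9.23e-07) = 2.327e+04 rad/s.
Step 2 — f₀ = ω₀/(2π) = 3704 Hz.
Step 3 — Parallel Q: Q = R/(ω₀L) = 4970/(2.327e+04·0.002) = 106.8.
Step 4 — Bandwidth: Δω = ω₀/Q = 218 rad/s; BW = Δω/(2π) = 34.69 Hz.

(a) f₀ = 3704 Hz  (b) Q = 106.8  (c) BW = 34.69 Hz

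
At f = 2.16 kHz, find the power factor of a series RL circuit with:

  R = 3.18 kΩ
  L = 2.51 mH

Step 1 — Angular frequency: ω = 2π·f = 2π·2160 = 1.357e+04 rad/s.
Step 2 — Component impedances:
  R: Z = R = 3180 Ω
  L: Z = jωL = j·1.357e+04·0.00251 = 0 + j34.06 Ω
Step 3 — Series combination: Z_total = R + L = 3180 + j34.06 Ω = 3180∠0.6° Ω.
Step 4 — Power factor: PF = cos(φ) = Re(Z)/|Z| = 3180/3180.2 = 0.9999.
Step 5 — Type: Im(Z) = 34.06 ⇒ lagging (phase φ = 0.6°).

PF = 0.9999 (lagging, φ = 0.6°)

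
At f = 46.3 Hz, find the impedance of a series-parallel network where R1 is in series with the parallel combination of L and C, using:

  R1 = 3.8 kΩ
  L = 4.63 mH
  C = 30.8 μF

Step 1 — Angular frequency: ω = 2π·f = 2π·46.3 = 290.9 rad/s.
Step 2 — Component impedances:
  R1: Z = R = 3800 Ω
  L: Z = jωL = j·290.9·0.00463 = 0 + j1.347 Ω
  C: Z = 1/(jωC) = -j/(ω·C) = 0 - j111.6 Ω
Step 3 — Parallel branch: L || C = 1/(1/L + 1/C) = 0 + j1.363 Ω.
Step 4 — Series with R1: Z_total = R1 + (L || C) = 3800 + j1.363 Ω = 3800∠0.0° Ω.

Z = 3800 + j1.363 Ω = 3800∠0.0° Ω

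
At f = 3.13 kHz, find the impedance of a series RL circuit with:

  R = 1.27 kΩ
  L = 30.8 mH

Step 1 — Angular frequency: ω = 2π·f = 2π·3130 = 1.967e+04 rad/s.
Step 2 — Component impedances:
  R: Z = R = 1270 Ω
  L: Z = jωL = j·1.967e+04·0.0308 = 0 + j605.7 Ω
Step 3 — Series combination: Z_total = R + L = 1270 + j605.7 Ω = 1407∠25.5° Ω.

Z = 1270 + j605.7 Ω = 1407∠25.5° Ω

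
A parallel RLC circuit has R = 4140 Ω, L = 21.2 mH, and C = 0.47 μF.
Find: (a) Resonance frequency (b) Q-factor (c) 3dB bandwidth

Step 1 — Resonance: ω₀ = 1/√(LC) = 1/√(0.0212·4.7e-07) = 1.002e+04 rad/s.
Step 2 — f₀ = ω₀/(2π) = 1594 Hz.
Step 3 — Parallel Q: Q = R/(ω₀L) = 4140/(1.002e+04·0.0212) = 19.49.
Step 4 — Bandwidth: Δω = ω₀/Q = 513.9 rad/s; BW = Δω/(2π) = 81.79 Hz.

(a) f₀ = 1594 Hz  (b) Q = 19.49  (c) BW = 81.79 Hz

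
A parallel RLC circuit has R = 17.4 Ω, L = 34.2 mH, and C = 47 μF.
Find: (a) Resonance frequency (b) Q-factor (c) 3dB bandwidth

Step 1 — Resonance: ω₀ = 1/√(LC) = 1/√(0.0342·4.7e-05) = 788.7 rad/s.
Step 2 — f₀ = ω₀/(2π) = 125.5 Hz.
Step 3 — Parallel Q: Q = R/(ω₀L) = 17.4/(788.7·0.0342) = 0.645.
Step 4 — Bandwidth: Δω = ω₀/Q = 1223 rad/s; BW = Δω/(2π) = 194.6 Hz.

(a) f₀ = 125.5 Hz  (b) Q = 0.645  (c) BW = 194.6 Hz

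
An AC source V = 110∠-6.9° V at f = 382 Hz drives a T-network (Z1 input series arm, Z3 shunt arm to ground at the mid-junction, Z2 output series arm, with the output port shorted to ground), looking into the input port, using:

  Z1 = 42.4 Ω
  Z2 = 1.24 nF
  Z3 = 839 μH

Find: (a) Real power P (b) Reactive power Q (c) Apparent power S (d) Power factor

Step 1 — Angular frequency: ω = 2π·f = 2π·382 = 2400 rad/s.
Step 2 — Component impedances:
  Z1: Z = R = 42.4 Ω
  Z2: Z = 1/(jωC) = -j/(ω·C) = 0 - j3.36e+05 Ω
  Z3: Z = jωL = j·2400·0.000839 = 0 + j2.014 Ω
Step 3 — With the output port shorted to ground, the output series arm Z2 runs from the junction to ground; the shunt arm Z3 also runs from the junction to ground. They appear in parallel: Z3 || Z2 = 0 + j2.014 Ω.
Step 4 — Series with input arm Z1: Z_in = Z1 + (Z3 || Z2) = 42.4 + j2.014 Ω = 42.45∠2.7° Ω.
Step 5 — Source phasor: V = 110∠-6.9° V = 109.2 - j13.22 V.
Step 6 — Current: I = V / Z = 2.555 - j0.433 A = 2.591∠-9.6° A.
Step 7 — Complex power: S = V·I* = 284.7 + j13.52 VA.
Step 8 — Real power: P = Re(S) = 284.7 W.
Step 9 — Reactive power: Q = Im(S) = 13.52 VAR.
Step 10 — Apparent power: |S| = 285.1 VA.
Step 11 — Power factor: PF = P/|S| = 0.9989 (lagging).

(a) P = 284.7 W  (b) Q = 13.52 VAR  (c) S = 285.1 VA  (d) PF = 0.9989 (lagging)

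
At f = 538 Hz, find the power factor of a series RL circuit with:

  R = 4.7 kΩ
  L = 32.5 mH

Step 1 — Angular frequency: ω = 2π·f = 2π·538 = 3380 rad/s.
Step 2 — Component impedances:
  R: Z = R = 4700 Ω
  L: Z = jωL = j·3380·0.0325 = 0 + j109.9 Ω
Step 3 — Series combination: Z_total = R + L = 4700 + j109.9 Ω = 4701∠1.3° Ω.
Step 4 — Power factor: PF = cos(φ) = Re(Z)/|Z| = 4700/4701.3 = 0.9997.
Step 5 — Type: Im(Z) = 109.9 ⇒ lagging (phase φ = 1.3°).

PF = 0.9997 (lagging, φ = 1.3°)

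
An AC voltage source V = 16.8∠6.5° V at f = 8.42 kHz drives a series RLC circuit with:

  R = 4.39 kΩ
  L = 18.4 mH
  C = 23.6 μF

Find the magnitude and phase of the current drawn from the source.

Step 1 — Angular frequency: ω = 2π·f = 2π·8420 = 5.29e+04 rad/s.
Step 2 — Component impedances:
  R: Z = R = 4390 Ω
  L: Z = jωL = j·5.29e+04·0.0184 = 0 + j973.4 Ω
  C: Z = 1/(jωC) = -j/(ω·C) = 0 - j0.8009 Ω
Step 3 — Series combination: Z_total = R + L + C = 4390 + j972.6 Ω = 4496∠12.5° Ω.
Step 4 — Source phasor: V = 16.8∠6.5° V = 16.69 + j1.902 V.
Step 5 — Ohm's law: I = V / Z_total = (16.69 + j1.902) / (4390 + j972.6) = 0.003716 - j0.0003901 A.
Step 6 — Convert to polar: |I| = 0.003736 A, ∠I = -6.0°.

I = 0.003736∠-6.0° A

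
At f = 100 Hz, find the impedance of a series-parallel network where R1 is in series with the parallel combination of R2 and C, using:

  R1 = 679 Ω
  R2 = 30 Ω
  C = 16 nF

Step 1 — Angular frequency: ω = 2π·f = 2π·100 = 628.3 rad/s.
Step 2 — Component impedances:
  R1: Z = R = 679 Ω
  R2: Z = R = 30 Ω
  C: Z = 1/(jωC) = -j/(ω·C) = 0 - j9.947e+04 Ω
Step 3 — Parallel branch: R2 || C = 1/(1/R2 + 1/C) = 30 - j0.009048 Ω.
Step 4 — Series with R1: Z_total = R1 + (R2 || C) = 709 - j0.009048 Ω = 709∠-0.0° Ω.

Z = 709 - j0.009048 Ω = 709∠-0.0° Ω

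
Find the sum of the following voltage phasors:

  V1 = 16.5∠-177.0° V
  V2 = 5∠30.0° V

Step 1 — Convert each phasor to rectangular form:
  V1 = 16.5·(cos(-177.0°) + j·sin(-177.0°)) = -16.48 - j0.8635 V
  V2 = 5·(cos(30.0°) + j·sin(30.0°)) = 4.33 + j2.5 V
Step 2 — Sum components: V_total = -12.15 + j1.636 V.
Step 3 — Convert to polar: |V_total| = 12.26 V, ∠V_total = 172.3°.

V_total = 12.26∠172.3° V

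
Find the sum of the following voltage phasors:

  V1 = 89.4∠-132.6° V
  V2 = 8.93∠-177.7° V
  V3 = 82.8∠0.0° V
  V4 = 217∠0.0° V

Step 1 — Convert each phasor to rectangular form:
  V1 = 89.4·(cos(-132.6°) + j·sin(-132.6°)) = -60.51 - j65.81 V
  V2 = 8.93·(cos(-177.7°) + j·sin(-177.7°)) = -8.923 - j0.3584 V
  V3 = 82.8·(cos(0.0°) + j·sin(0.0°)) = 82.8 V
  V4 = 217·(cos(0.0°) + j·sin(0.0°)) = 217 V
Step 2 — Sum components: V_total = 230.4 - j66.17 V.
Step 3 — Convert to polar: |V_total| = 239.7 V, ∠V_total = -16.0°.

V_total = 239.7∠-16.0° V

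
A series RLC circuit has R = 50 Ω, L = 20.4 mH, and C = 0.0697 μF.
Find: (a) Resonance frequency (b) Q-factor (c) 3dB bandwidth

Step 1 — Resonance: ω₀ = 1/√(LC) = 1/√(0.0204·6.97e-08) = 2.652e+04 rad/s.
Step 2 — f₀ = ω₀/(2π) = 4221 Hz.
Step 3 — Series Q: Q = ω₀L/R = 2.652e+04·0.0204/50 = 10.82.
Step 4 — Bandwidth: Δω = ω₀/Q = 2451 rad/s; BW = Δω/(2π) = 390.1 Hz.

(a) f₀ = 4221 Hz  (b) Q = 10.82  (c) BW = 390.1 Hz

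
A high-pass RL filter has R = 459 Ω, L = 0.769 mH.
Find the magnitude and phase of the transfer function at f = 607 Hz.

Step 1 — Angular frequency: ω = 2π·607 = 3814 rad/s.
Step 2 — Transfer function: H(jω) = jωL/(R + jωL).
Step 3 — Numerator jωL = j·2.933; denominator R + jωL = 459 + j2.933.
Step 4 — H = 4.083e-05 + j0.006389.
Step 5 — Magnitude: |H| = 0.00639 (-43.9 dB); phase: φ = 89.6°.

|H| = 0.00639 (-43.9 dB), φ = 89.6°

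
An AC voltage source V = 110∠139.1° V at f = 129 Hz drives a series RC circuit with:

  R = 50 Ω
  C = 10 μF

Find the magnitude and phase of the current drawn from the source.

Step 1 — Angular frequency: ω = 2π·f = 2π·129 = 810.5 rad/s.
Step 2 — Component impedances:
  R: Z = R = 50 Ω
  C: Z = 1/(jωC) = -j/(ω·C) = 0 - j123.4 Ω
Step 3 — Series combination: Z_total = R + C = 50 - j123.4 Ω = 133.1∠-67.9° Ω.
Step 4 — Source phasor: V = 110∠139.1° V = -83.14 + j72.02 V.
Step 5 — Ohm's law: I = V / Z_total = (-83.14 + j72.02) / (50 - j123.4) = -0.736 - j0.3756 A.
Step 6 — Convert to polar: |I| = 0.8263 A, ∠I = -153.0°.

I = 0.8263∠-153.0° A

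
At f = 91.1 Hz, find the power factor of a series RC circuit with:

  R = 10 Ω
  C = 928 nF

Step 1 — Angular frequency: ω = 2π·f = 2π·91.1 = 572.4 rad/s.
Step 2 — Component impedances:
  R: Z = R = 10 Ω
  C: Z = 1/(jωC) = -j/(ω·C) = 0 - j1883 Ω
Step 3 — Series combination: Z_total = R + C = 10 - j1883 Ω = 1883∠-89.7° Ω.
Step 4 — Power factor: PF = cos(φ) = Re(Z)/|Z| = 10/1882.6 = 0.005312.
Step 5 — Type: Im(Z) = -1883 ⇒ leading (phase φ = -89.7°).

PF = 0.005312 (leading, φ = -89.7°)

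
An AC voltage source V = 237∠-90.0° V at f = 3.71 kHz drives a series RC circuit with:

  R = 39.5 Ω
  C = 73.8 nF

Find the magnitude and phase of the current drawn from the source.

Step 1 — Angular frequency: ω = 2π·f = 2π·3710 = 2.331e+04 rad/s.
Step 2 — Component impedances:
  R: Z = R = 39.5 Ω
  C: Z = 1/(jωC) = -j/(ω·C) = 0 - j581.3 Ω
Step 3 — Series combination: Z_total = R + C = 39.5 - j581.3 Ω = 582.6∠-86.1° Ω.
Step 4 — Source phasor: V = 237∠-90.0° V = 0 - j237 V.
Step 5 — Ohm's law: I = V / Z_total = (0 - j237) / (39.5 - j581.3) = 0.4058 - j0.02758 A.
Step 6 — Convert to polar: |I| = 0.4068 A, ∠I = -3.9°.

I = 0.4068∠-3.9° A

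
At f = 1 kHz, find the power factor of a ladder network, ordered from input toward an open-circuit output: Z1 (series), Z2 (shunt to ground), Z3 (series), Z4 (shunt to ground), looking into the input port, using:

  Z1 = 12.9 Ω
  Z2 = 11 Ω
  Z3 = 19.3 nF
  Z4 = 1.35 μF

Step 1 — Angular frequency: ω = 2π·f = 2π·1000 = 6283 rad/s.
Step 2 — Component impedances:
  Z1: Z = R = 12.9 Ω
  Z2: Z = R = 11 Ω
  Z3: Z = 1/(jωC) = -j/(ω·C) = 0 - j8246 Ω
  Z4: Z = 1/(jωC) = -j/(ω·C) = 0 - j117.9 Ω
Step 3 — Ladder network (open output): work backward from the far end, alternating series and parallel combinations. Z_in = 23.9 - j0.01447 Ω = 23.9∠-0.0° Ω.
Step 4 — Power factor: PF = cos(φ) = Re(Z)/|Z| = 23.9/23.9 = 1.
Step 5 — Type: Im(Z) = -0.01447 ⇒ leading (phase φ = -0.0°).

PF = 1 (leading, φ = -0.0°)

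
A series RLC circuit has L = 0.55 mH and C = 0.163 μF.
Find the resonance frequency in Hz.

Step 1 — Resonance condition Im(Z)=0 gives ω₀ = 1/√(LC).
Step 2 — ω₀ = 1/√(0.00055·1.63e-07) = 1.056e+05 rad/s.
Step 3 — f₀ = ω₀/(2π) = 1.681e+04 Hz.

f₀ = 1.681e+04 Hz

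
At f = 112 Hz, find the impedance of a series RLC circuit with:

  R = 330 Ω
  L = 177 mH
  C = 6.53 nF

Step 1 — Angular frequency: ω = 2π·f = 2π·112 = 703.7 rad/s.
Step 2 — Component impedances:
  R: Z = R = 330 Ω
  L: Z = jωL = j·703.7·0.177 = 0 + j124.6 Ω
  C: Z = 1/(jωC) = -j/(ω·C) = 0 - j2.176e+05 Ω
Step 3 — Series combination: Z_total = R + L + C = 330 - j2.175e+05 Ω = 2.175e+05∠-89.9° Ω.

Z = 330 - j2.175e+05 Ω = 2.175e+05∠-89.9° Ω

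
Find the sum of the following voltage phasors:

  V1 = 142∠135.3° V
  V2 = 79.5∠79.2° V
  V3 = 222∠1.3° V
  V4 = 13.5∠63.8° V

Step 1 — Convert each phasor to rectangular form:
  V1 = 142·(cos(135.3°) + j·sin(135.3°)) = -100.9 + j99.88 V
  V2 = 79.5·(cos(79.2°) + j·sin(79.2°)) = 14.9 + j78.09 V
  V3 = 222·(cos(1.3°) + j·sin(1.3°)) = 221.9 + j5.037 V
  V4 = 13.5·(cos(63.8°) + j·sin(63.8°)) = 5.96 + j12.11 V
Step 2 — Sum components: V_total = 141.9 + j195.1 V.
Step 3 — Convert to polar: |V_total| = 241.2 V, ∠V_total = 54.0°.

V_total = 241.2∠54.0° V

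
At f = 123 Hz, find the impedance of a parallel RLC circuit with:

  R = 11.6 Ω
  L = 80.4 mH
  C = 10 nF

Step 1 — Angular frequency: ω = 2π·f = 2π·123 = 772.8 rad/s.
Step 2 — Component impedances:
  R: Z = R = 11.6 Ω
  L: Z = jωL = j·772.8·0.0804 = 0 + j62.14 Ω
  C: Z = 1/(jωC) = -j/(ω·C) = 0 - j1.294e+05 Ω
Step 3 — Parallel combination: 1/Z_total = 1/R + 1/L + 1/C; Z_total = 11.21 + j2.092 Ω = 11.4∠10.6° Ω.

Z = 11.21 + j2.092 Ω = 11.4∠10.6° Ω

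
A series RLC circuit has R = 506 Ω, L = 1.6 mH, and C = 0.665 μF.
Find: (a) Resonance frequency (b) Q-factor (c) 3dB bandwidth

Step 1 — Resonance condition Im(Z)=0 gives ω₀ = 1/√(LC).
Step 2 — ω₀ = 1/√(0.0016·6.65e-07) = 3.066e+04 rad/s.
Step 3 — f₀ = ω₀/(2π) = 4879 Hz.
Step 4 — Series Q: Q = ω₀L/R = 3.066e+04·0.0016/506 = 0.09694.
Step 5 — 3dB bandwidth: Δω = ω₀/Q = 3.162e+05 rad/s; BW = Δω/(2π) = 5.033e+04 Hz.

(a) f₀ = 4879 Hz  (b) Q = 0.09694  (c) BW = 5.033e+04 Hz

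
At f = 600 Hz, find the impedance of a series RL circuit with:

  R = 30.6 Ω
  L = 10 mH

Step 1 — Angular frequency: ω = 2π·f = 2π·600 = 3770 rad/s.
Step 2 — Component impedances:
  R: Z = R = 30.6 Ω
  L: Z = jωL = j·3770·0.01 = 0 + j37.7 Ω
Step 3 — Series combination: Z_total = R + L = 30.6 + j37.7 Ω = 48.55∠50.9° Ω.

Z = 30.6 + j37.7 Ω = 48.55∠50.9° Ω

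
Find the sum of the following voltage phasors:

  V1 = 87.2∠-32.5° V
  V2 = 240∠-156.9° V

Step 1 — Convert each phasor to rectangular form:
  V1 = 87.2·(cos(-32.5°) + j·sin(-32.5°)) = 73.54 - j46.85 V
  V2 = 240·(cos(-156.9°) + j·sin(-156.9°)) = -220.8 - j94.16 V
Step 2 — Sum components: V_total = -147.2 - j141 V.
Step 3 — Convert to polar: |V_total| = 203.9 V, ∠V_total = -136.2°.

V_total = 203.9∠-136.2° V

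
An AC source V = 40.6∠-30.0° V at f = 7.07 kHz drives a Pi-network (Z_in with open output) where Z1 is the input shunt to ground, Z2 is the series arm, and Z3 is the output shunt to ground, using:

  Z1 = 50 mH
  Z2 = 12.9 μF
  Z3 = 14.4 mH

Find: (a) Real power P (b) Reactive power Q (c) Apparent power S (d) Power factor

Step 1 — Angular frequency: ω = 2π·f = 2π·7070 = 4.442e+04 rad/s.
Step 2 — Component impedances:
  Z1: Z = jωL = j·4.442e+04·0.05 = 0 + j2221 Ω
  Z2: Z = 1/(jωC) = -j/(ω·C) = 0 - j1.745 Ω
  Z3: Z = jωL = j·4.442e+04·0.0144 = 0 + j639.7 Ω
Step 3 — With open output, the series arm Z2 and the output shunt Z3 appear in series to ground: Z2 + Z3 = 0 + j637.9 Ω.
Step 4 — Parallel with input shunt Z1: Z_in = Z1 || (Z2 + Z3) = 0 + j495.6 Ω = 495.6∠90.0° Ω.
Step 5 — Source phasor: V = 40.6∠-30.0° V = 35.16 - j20.3 V.
Step 6 — Current: I = V / Z = -0.04096 - j0.07095 A = 0.08192∠-120.0° A.
Step 7 — Complex power: S = V·I* = 0 + j3.326 VA.
Step 8 — Real power: P = Re(S) = 0 W.
Step 9 — Reactive power: Q = Im(S) = 3.326 VAR.
Step 10 — Apparent power: |S| = 3.326 VA.
Step 11 — Power factor: PF = P/|S| = 0 (lagging).

(a) P = 0 W  (b) Q = 3.326 VAR  (c) S = 3.326 VA  (d) PF = 0 (lagging)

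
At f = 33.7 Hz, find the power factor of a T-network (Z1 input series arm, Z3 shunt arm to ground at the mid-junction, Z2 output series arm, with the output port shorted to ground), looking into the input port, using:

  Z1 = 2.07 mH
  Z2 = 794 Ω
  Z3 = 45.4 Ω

Step 1 — Angular frequency: ω = 2π·f = 2π·33.7 = 211.7 rad/s.
Step 2 — Component impedances:
  Z1: Z = jωL = j·211.7·0.00207 = 0 + j0.4383 Ω
  Z2: Z = R = 794 Ω
  Z3: Z = R = 45.4 Ω
Step 3 — With the output port shorted to ground, the output series arm Z2 runs from the junction to ground; the shunt arm Z3 also runs from the junction to ground. They appear in parallel: Z3 || Z2 = 42.94 Ω.
Step 4 — Series with input arm Z1: Z_in = Z1 + (Z3 || Z2) = 42.94 + j0.4383 Ω = 42.95∠0.6° Ω.
Step 5 — Power factor: PF = cos(φ) = Re(Z)/|Z| = 42.944/42.947 = 0.9999.
Step 6 — Type: Im(Z) = 0.4383 ⇒ lagging (phase φ = 0.6°).

PF = 0.9999 (lagging, φ = 0.6°)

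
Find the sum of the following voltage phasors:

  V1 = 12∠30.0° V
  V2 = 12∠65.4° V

Step 1 — Convert each phasor to rectangular form:
  V1 = 12·(cos(30.0°) + j·sin(30.0°)) = 10.39 + j6 V
  V2 = 12·(cos(65.4°) + j·sin(65.4°)) = 4.995 + j10.91 V
Step 2 — Sum components: V_total = 15.39 + j16.91 V.
Step 3 — Convert to polar: |V_total| = 22.86 V, ∠V_total = 47.7°.

V_total = 22.86∠47.7° V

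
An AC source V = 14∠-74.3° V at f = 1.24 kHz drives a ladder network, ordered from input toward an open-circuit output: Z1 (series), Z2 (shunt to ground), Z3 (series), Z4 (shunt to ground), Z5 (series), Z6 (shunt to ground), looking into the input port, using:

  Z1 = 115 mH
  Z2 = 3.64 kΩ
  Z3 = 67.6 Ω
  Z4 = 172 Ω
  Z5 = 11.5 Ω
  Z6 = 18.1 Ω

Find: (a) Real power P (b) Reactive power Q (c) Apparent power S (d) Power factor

Step 1 — Angular frequency: ω = 2π·f = 2π·1240 = 7791 rad/s.
Step 2 — Component impedances:
  Z1: Z = jωL = j·7791·0.115 = 0 + j896 Ω
  Z2: Z = R = 3640 Ω
  Z3: Z = R = 67.6 Ω
  Z4: Z = R = 172 Ω
  Z5: Z = R = 11.5 Ω
  Z6: Z = R = 18.1 Ω
Step 3 — Ladder network (open output): work backward from the far end, alternating series and parallel combinations. Z_in = 90.54 + j896 Ω = 900.5∠84.2° Ω.
Step 4 — Source phasor: V = 14∠-74.3° V = 3.788 - j13.48 V.
Step 5 — Current: I = V / Z = -0.01447 - j0.00569 A = 0.01555∠-158.5° A.
Step 6 — Complex power: S = V·I* = 0.02188 + j0.2165 VA.
Step 7 — Real power: P = Re(S) = 0.02188 W.
Step 8 — Reactive power: Q = Im(S) = 0.2165 VAR.
Step 9 — Apparent power: |S| = 0.2176 VA.
Step 10 — Power factor: PF = P/|S| = 0.1005 (lagging).

(a) P = 0.02188 W  (b) Q = 0.2165 VAR  (c) S = 0.2176 VA  (d) PF = 0.1005 (lagging)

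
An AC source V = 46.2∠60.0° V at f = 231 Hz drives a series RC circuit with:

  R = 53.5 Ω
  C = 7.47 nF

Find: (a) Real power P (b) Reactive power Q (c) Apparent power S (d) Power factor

Step 1 — Angular frequency: ω = 2π·f = 2π·231 = 1451 rad/s.
Step 2 — Component impedances:
  R: Z = R = 53.5 Ω
  C: Z = 1/(jωC) = -j/(ω·C) = 0 - j9.223e+04 Ω
Step 3 — Series combination: Z_total = R + C = 53.5 - j9.223e+04 Ω = 9.223e+04∠-90.0° Ω.
Step 4 — Source phasor: V = 46.2∠60.0° V = 23.1 + j40.01 V.
Step 5 — Current: I = V / Z = -0.0004337 + j0.0002507 A = 0.0005009∠150.0° A.
Step 6 — Complex power: S = V·I* = 1.342e-05 - j0.02314 VA.
Step 7 — Real power: P = Re(S) = 1.342e-05 W.
Step 8 — Reactive power: Q = Im(S) = -0.02314 VAR.
Step 9 — Apparent power: |S| = 0.02314 VA.
Step 10 — Power factor: PF = P/|S| = 0.0005801 (leading).

(a) P = 1.342e-05 W  (b) Q = -0.02314 VAR  (c) S = 0.02314 VA  (d) PF = 0.0005801 (leading)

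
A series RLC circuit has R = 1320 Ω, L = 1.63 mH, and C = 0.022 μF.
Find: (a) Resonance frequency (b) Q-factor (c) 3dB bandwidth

Step 1 — Resonance: ω₀ = 1/√(LC) = 1/√(0.00163·2.2e-08) = 1.67e+05 rad/s.
Step 2 — f₀ = ω₀/(2π) = 2.658e+04 Hz.
Step 3 — Series Q: Q = ω₀L/R = 1.67e+05·0.00163/1320 = 0.2062.
Step 4 — Bandwidth: Δω = ω₀/Q = 8.098e+05 rad/s; BW = Δω/(2π) = 1.289e+05 Hz.

(a) f₀ = 2.658e+04 Hz  (b) Q = 0.2062  (c) BW = 1.289e+05 Hz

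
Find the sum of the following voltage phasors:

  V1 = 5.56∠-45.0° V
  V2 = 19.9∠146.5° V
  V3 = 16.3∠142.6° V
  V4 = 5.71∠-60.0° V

Step 1 — Convert each phasor to rectangular form:
  V1 = 5.56·(cos(-45.0°) + j·sin(-45.0°)) = 3.932 - j3.932 V
  V2 = 19.9·(cos(146.5°) + j·sin(146.5°)) = -16.59 + j10.98 V
  V3 = 16.3·(cos(142.6°) + j·sin(142.6°)) = -12.95 + j9.9 V
  V4 = 5.71·(cos(-60.0°) + j·sin(-60.0°)) = 2.855 - j4.945 V
Step 2 — Sum components: V_total = -22.76 + j12.01 V.
Step 3 — Convert to polar: |V_total| = 25.73 V, ∠V_total = 152.2°.

V_total = 25.73∠152.2° V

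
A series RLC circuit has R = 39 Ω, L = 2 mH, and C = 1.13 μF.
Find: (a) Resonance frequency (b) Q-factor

Step 1 — Resonance condition Im(Z)=0 gives ω₀ = 1/√(LC).
Step 2 — ω₀ = 1/√(0.002·1.13e-06) = 2.104e+04 rad/s.
Step 3 — f₀ = ω₀/(2π) = 3348 Hz.
Step 4 — Series Q: Q = ω₀L/R = 2.104e+04·0.002/39 = 1.079.

(a) f₀ = 3348 Hz  (b) Q = 1.079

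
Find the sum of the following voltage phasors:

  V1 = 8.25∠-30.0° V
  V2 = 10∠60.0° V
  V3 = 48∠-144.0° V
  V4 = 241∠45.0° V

Step 1 — Convert each phasor to rectangular form:
  V1 = 8.25·(cos(-30.0°) + j·sin(-30.0°)) = 7.145 - j4.125 V
  V2 = 10·(cos(60.0°) + j·sin(60.0°)) = 5 + j8.66 V
  V3 = 48·(cos(-144.0°) + j·sin(-144.0°)) = -38.83 - j28.21 V
  V4 = 241·(cos(45.0°) + j·sin(45.0°)) = 170.4 + j170.4 V
Step 2 — Sum components: V_total = 143.7 + j146.7 V.
Step 3 — Convert to polar: |V_total| = 205.4 V, ∠V_total = 45.6°.

V_total = 205.4∠45.6° V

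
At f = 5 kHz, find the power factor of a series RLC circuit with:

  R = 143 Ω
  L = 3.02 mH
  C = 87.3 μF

Step 1 — Angular frequency: ω = 2π·f = 2π·5000 = 3.142e+04 rad/s.
Step 2 — Component impedances:
  R: Z = R = 143 Ω
  L: Z = jωL = j·3.142e+04·0.00302 = 0 + j94.88 Ω
  C: Z = 1/(jωC) = -j/(ω·C) = 0 - j0.3646 Ω
Step 3 — Series combination: Z_total = R + L + C = 143 + j94.51 Ω = 171.4∠33.5° Ω.
Step 4 — Power factor: PF = cos(φ) = Re(Z)/|Z| = 143/171.4 = 0.8343.
Step 5 — Type: Im(Z) = 94.51 ⇒ lagging (phase φ = 33.5°).

PF = 0.8343 (lagging, φ = 33.5°)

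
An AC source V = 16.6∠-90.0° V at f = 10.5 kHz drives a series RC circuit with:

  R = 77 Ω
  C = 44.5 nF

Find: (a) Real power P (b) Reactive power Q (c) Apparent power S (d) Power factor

Step 1 — Angular frequency: ω = 2π·f = 2π·1.05e+04 = 6.597e+04 rad/s.
Step 2 — Component impedances:
  R: Z = R = 77 Ω
  C: Z = 1/(jωC) = -j/(ω·C) = 0 - j340.6 Ω
Step 3 — Series combination: Z_total = R + C = 77 - j340.6 Ω = 349.2∠-77.3° Ω.
Step 4 — Source phasor: V = 16.6∠-90.0° V = 0 - j16.6 V.
Step 5 — Current: I = V / Z = 0.04637 - j0.01048 A = 0.04754∠-12.7° A.
Step 6 — Complex power: S = V·I* = 0.174 - j0.7697 VA.
Step 7 — Real power: P = Re(S) = 0.174 W.
Step 8 — Reactive power: Q = Im(S) = -0.7697 VAR.
Step 9 — Apparent power: |S| = 0.7891 VA.
Step 10 — Power factor: PF = P/|S| = 0.2205 (leading).

(a) P = 0.174 W  (b) Q = -0.7697 VAR  (c) S = 0.7891 VA  (d) PF = 0.2205 (leading)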